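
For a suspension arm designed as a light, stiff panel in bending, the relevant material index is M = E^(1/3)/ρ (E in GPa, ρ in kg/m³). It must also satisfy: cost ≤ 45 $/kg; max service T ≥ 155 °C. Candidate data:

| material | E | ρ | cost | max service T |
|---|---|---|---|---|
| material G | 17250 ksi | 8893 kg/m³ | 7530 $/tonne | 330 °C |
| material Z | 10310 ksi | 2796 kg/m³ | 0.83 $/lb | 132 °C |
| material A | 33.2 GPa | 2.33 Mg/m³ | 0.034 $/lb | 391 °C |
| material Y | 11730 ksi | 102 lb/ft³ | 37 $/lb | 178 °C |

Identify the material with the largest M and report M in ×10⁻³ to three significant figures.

Screen on constraints: cost ≤ 45 $/kg; max service T ≥ 155 °C. Survivors: material G, material A.
Convert each candidate to consistent units, then evaluate M:
  material G: E = 118.9 GPa, ρ = 8893 kg/m³
  material A: E = 33.20 GPa, ρ = 2330 kg/m³
  material A: M = 1.38×10⁻³
  material G: M = 0.553×10⁻³
Material A ranks first.

material A, M = 1.38×10⁻³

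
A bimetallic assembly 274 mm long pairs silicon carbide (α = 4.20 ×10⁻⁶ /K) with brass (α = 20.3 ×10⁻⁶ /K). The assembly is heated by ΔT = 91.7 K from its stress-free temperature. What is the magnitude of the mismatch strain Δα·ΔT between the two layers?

Δα = |4.20 − 20.3|×10⁻⁶/K = 16.1×10⁻⁶/K.
Mismatch strain = Δα·ΔT = 16.1×10⁻⁶ × 91.7 = 1.48×10⁻³.

1.48×10⁻³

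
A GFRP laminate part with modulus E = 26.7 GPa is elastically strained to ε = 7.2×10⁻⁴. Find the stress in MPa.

19.2 MPa

σ = E·ε = 26700 MPa × 7.2×10⁻⁴ = 19.2 MPa.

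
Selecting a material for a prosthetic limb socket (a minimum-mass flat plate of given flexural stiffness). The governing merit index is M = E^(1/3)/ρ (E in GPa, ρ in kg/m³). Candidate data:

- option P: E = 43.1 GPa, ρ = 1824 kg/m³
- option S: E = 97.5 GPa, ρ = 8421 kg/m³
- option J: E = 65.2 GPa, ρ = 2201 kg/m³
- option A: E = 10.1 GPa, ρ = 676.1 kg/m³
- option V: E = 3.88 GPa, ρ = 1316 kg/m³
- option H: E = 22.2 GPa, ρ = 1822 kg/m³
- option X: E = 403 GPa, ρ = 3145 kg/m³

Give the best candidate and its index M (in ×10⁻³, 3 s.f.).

Computing M directly (units already consistent):
  option A: M = 3.20×10⁻³
  option X: M = 2.35×10⁻³
  option P: M = 1.92×10⁻³
  option J: M = 1.83×10⁻³
  option H: M = 1.54×10⁻³
  option V: M = 1.19×10⁻³
  option S: M = 0.547×10⁻³
Highest index: option A.

option A, M = 3.20×10⁻³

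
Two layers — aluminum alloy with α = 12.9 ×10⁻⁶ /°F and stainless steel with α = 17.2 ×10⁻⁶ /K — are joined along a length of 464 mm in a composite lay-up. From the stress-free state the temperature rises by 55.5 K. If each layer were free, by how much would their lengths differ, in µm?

155 µm

aluminum alloy: α = 12.9×10⁻⁶/°F × 9/5 = 23.2×10⁻⁶/K.
Δα = |23.2 − 17.2|×10⁻⁶/K = 6.02×10⁻⁶/K.
ΔL_mismatch = Δα·L·ΔT = 6.02×10⁻⁶ × 464.0 mm × 55.5 K = 155 µm.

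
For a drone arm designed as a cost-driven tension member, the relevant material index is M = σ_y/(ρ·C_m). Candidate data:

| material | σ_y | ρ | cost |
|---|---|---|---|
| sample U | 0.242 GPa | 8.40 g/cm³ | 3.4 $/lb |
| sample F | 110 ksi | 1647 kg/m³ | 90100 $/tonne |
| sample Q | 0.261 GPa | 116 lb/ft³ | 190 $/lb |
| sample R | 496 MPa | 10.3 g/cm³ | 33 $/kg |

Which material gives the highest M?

sample F

After converting to SI:
  sample U: σ_y = 242.0 MPa, ρ = 8400 kg/m³, cost = 7.496 $/kg
  sample F: σ_y = 758.4 MPa, ρ = 1647 kg/m³, cost = 90.10 $/kg
  sample Q: σ_y = 261.0 MPa, ρ = 1858 kg/m³, cost = 418.9 $/kg
  sample R: σ_y = 496.0 MPa, ρ = 10300 kg/m³, cost = 33.00 $/kg
  sample F: M = 5.11 kN·m per $
  sample U: M = 3.84 kN·m per $
  sample R: M = 1.46 kN·m per $
  sample Q: M = 0.335 kN·m per $
The maximum is for sample F.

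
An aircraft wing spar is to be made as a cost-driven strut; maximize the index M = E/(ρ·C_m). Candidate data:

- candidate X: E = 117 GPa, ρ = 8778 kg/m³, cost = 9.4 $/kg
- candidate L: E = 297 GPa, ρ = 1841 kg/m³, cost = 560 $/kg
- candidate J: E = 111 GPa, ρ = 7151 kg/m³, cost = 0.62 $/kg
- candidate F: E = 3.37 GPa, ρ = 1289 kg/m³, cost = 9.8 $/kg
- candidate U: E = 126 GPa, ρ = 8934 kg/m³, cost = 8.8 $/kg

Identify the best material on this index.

Computing M directly (units already consistent):
  candidate J: M = 25.0 MN·m per $
  candidate U: M = 1.60 MN·m per $
  candidate X: M = 1.42 MN·m per $
  candidate L: M = 0.288 MN·m per $
  candidate F: M = 0.267 MN·m per $
Candidate J ranks first.

candidate J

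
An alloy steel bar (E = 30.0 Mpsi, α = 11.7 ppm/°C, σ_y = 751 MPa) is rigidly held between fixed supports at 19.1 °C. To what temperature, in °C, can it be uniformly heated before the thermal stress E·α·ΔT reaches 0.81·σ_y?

E = 30.0 Mpsi = 206.8 GPa.
E·α·ΔT = 608.3 MPa ⇒ ΔT = 608.3 / (206.8×10³ × 11.7×10⁻⁶) = 251.4 K.
T = 19.1 + 251.4 = 270.5 °C.

270 °C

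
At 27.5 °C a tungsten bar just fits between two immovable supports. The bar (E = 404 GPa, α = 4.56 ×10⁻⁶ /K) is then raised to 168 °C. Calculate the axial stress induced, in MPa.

259 MPa

ΔT = 140.5 K. Constrained thermal stress σ = E·α·ΔT = 404.0×10³ MPa × 4.56×10⁻⁶ × 140.5 = 259 MPa (compressive).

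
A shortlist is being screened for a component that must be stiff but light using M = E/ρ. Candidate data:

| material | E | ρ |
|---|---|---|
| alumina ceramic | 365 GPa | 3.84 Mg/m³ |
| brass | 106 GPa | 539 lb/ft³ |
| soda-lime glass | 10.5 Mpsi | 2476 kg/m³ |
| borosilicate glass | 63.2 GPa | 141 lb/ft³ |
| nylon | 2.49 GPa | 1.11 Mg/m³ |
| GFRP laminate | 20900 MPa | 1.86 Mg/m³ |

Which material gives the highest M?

Normalizing units and computing the index:
  alumina ceramic: E = 365.0 GPa, ρ = 3840 kg/m³
  brass: E = 106.0 GPa, ρ = 8634 kg/m³
  soda-lime glass: E = 72.39 GPa, ρ = 2476 kg/m³
  borosilicate glass: E = 63.20 GPa, ρ = 2259 kg/m³
  nylon: E = 2.490 GPa, ρ = 1110 kg/m³
  GFRP laminate: E = 20.90 GPa, ρ = 1860 kg/m³
  alumina ceramic: M = 95.1 MN·m/kg
  soda-lime glass: M = 29.2 MN·m/kg
  borosilicate glass: M = 28.0 MN·m/kg
  brass: M = 12.3 MN·m/kg
  GFRP laminate: M = 11.2 MN·m/kg
  nylon: M = 2.24 MN·m/kg
The maximum is for alumina ceramic.

alumina ceramic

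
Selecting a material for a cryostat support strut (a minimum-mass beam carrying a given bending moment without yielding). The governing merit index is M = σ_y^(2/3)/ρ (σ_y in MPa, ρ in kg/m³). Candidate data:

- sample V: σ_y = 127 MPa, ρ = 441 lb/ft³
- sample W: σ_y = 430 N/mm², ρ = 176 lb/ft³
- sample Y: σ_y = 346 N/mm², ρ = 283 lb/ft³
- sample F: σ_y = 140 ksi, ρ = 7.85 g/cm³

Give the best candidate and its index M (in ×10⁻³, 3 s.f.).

After converting to SI:
  sample V: σ_y = 127.0 MPa, ρ = 7064 kg/m³
  sample W: σ_y = 430.0 MPa, ρ = 2819 kg/m³
  sample Y: σ_y = 346.0 MPa, ρ = 4533 kg/m³
  sample F: σ_y = 965.3 MPa, ρ = 7850 kg/m³
  sample W: M = 20.2×10⁻³
  sample F: M = 12.4×10⁻³
  sample Y: M = 10.9×10⁻³
  sample V: M = 3.58×10⁻³
Highest index: sample W.

sample W, M = 20.2×10⁻³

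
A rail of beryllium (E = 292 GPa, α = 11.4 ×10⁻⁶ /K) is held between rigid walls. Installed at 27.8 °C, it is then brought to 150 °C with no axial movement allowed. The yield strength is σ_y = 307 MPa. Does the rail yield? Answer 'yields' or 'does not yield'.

yields

ΔT = 122.2 K. Constrained thermal stress σ = E·α·ΔT = 292.0×10³ MPa × 11.4×10⁻⁶ × 122.2 = 407 MPa (compressive).
Compare to σ_y = 307 MPa: σ ≥ σ_y, so it yields.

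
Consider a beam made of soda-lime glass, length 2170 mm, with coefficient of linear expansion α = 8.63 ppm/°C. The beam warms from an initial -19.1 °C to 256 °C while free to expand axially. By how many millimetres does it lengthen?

5.15 mm

ΔT = 256 − (-19.1) = 275.1 K.
ΔL = α·L₀·ΔT = 8.63×10⁻⁶ × 2170 mm × 275.1 K = 5.15 mm.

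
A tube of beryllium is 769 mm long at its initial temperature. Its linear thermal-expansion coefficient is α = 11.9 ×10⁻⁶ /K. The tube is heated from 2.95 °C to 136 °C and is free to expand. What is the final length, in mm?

770.22 mm

ΔT = 136 − 2.95 = 133.1 K.
ΔL = α·L₀·ΔT = 11.9×10⁻⁶ × 769 mm × 133.1 K = 1.22 mm.
L = L₀ + ΔL = 769 + 1.22 = 770.22 mm.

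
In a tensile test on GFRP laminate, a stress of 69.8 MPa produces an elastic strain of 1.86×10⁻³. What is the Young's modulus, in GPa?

37.5 GPa

E = σ/ε = 69.8 MPa / 1.86×10⁻³ = 37530 MPa = 37.5 GPa.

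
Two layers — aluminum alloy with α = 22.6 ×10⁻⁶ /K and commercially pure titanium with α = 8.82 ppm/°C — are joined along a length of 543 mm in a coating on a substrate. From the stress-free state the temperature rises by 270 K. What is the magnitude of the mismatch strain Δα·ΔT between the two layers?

3.72×10⁻³

Δα = |22.6 − 8.82|×10⁻⁶/K = 13.8×10⁻⁶/K.
Mismatch strain = Δα·ΔT = 13.8×10⁻⁶ × 270.0 = 3.72×10⁻³.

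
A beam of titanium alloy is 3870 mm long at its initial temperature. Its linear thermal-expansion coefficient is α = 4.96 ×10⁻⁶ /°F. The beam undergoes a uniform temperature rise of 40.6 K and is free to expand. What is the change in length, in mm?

1.40 mm

Convert α: 4.96×10⁻⁶/°F × (9/5) = 8.93×10⁻⁶/K.
ΔL = α·L₀·ΔT = 8.93×10⁻⁶ × 3870 mm × 40.60 K = 1.40 mm.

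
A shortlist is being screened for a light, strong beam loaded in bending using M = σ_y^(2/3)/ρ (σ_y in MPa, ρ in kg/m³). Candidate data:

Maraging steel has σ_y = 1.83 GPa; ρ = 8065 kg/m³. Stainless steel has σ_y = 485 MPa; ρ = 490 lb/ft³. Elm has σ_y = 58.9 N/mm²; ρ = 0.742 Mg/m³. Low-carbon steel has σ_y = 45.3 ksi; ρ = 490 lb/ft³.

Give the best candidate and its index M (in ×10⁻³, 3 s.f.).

Normalizing units and computing the index:
  maraging steel: σ_y = 1830 MPa, ρ = 8065 kg/m³
  stainless steel: σ_y = 485.0 MPa, ρ = 7849 kg/m³
  elm: σ_y = 58.90 MPa, ρ = 742.0 kg/m³
  low-carbon steel: σ_y = 312.3 MPa, ρ = 7849 kg/m³
  elm: M = 20.4×10⁻³
  maraging steel: M = 18.6×10⁻³
  stainless steel: M = 7.86×10⁻³
  low-carbon steel: M = 5.86×10⁻³
The maximum is for elm.

elm, M = 20.4×10⁻³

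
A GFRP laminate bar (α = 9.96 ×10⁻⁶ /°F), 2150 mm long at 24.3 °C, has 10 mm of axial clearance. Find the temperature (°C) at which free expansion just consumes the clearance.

α = 9.96×10⁻⁶/°F × 9/5 = 17.9×10⁻⁶/K.
α·L₀·ΔT = 10.0 mm ⇒ ΔT = 10.0 / (17.9×10⁻⁶ × 2150.0) = 259.4 K.
T = 24.3 + 259.4 = 283.7 °C.

284 °C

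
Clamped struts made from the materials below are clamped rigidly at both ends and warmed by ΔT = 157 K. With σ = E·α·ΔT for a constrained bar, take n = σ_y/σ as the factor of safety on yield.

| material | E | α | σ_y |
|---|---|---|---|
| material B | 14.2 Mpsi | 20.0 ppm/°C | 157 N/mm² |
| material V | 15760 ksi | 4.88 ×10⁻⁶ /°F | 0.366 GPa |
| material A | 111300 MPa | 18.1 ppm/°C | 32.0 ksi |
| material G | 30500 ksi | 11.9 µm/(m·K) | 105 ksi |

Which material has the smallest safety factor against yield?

In consistent units (E in GPa, α in ×10⁻⁶/K, σ_y in MPa):
  material B: E = 97.91, α = 20.0, σ_y = 157.0 → σ = 307 MPa, n = 0.511
  material V: E = 108.7, α = 8.78, σ_y = 366.0 → σ = 150 MPa, n = 2.44
  material A: E = 111.3, α = 18.1, σ_y = 220.6 → σ = 316 MPa, n = 0.698
  material G: E = 210.3, α = 11.9, σ_y = 723.9 → σ = 393 MPa, n = 1.84
Material B has the lowest safety factor, n = 0.511.

material B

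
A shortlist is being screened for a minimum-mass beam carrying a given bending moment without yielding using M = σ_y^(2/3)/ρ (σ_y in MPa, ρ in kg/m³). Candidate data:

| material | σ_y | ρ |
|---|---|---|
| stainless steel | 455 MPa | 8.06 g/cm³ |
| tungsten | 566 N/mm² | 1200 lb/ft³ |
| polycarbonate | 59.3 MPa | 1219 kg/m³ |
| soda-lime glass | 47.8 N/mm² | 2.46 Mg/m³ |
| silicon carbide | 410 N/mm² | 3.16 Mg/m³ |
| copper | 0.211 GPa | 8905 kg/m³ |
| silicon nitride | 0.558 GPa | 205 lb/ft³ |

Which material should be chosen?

silicon nitride

Convert each candidate to consistent units, then evaluate M:
  stainless steel: σ_y = 455.0 MPa, ρ = 8060 kg/m³
  tungsten: σ_y = 566.0 MPa, ρ = 19220 kg/m³
  polycarbonate: σ_y = 59.30 MPa, ρ = 1219 kg/m³
  soda-lime glass: σ_y = 47.80 MPa, ρ = 2460 kg/m³
  silicon carbide: σ_y = 410.0 MPa, ρ = 3160 kg/m³
  copper: σ_y = 211.0 MPa, ρ = 8905 kg/m³
  silicon nitride: σ_y = 558.0 MPa, ρ = 3284 kg/m³
  silicon nitride: M = 20.6×10⁻³
  silicon carbide: M = 17.5×10⁻³
  polycarbonate: M = 12.5×10⁻³
  stainless steel: M = 7.34×10⁻³
  soda-lime glass: M = 5.35×10⁻³
  copper: M = 3.98×10⁻³
  tungsten: M = 3.56×10⁻³
Silicon nitride ranks first.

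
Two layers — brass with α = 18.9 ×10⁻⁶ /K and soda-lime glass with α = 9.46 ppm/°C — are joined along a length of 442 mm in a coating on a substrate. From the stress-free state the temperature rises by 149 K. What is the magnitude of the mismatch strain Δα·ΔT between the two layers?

1.41×10⁻³

Δα = |18.9 − 9.46|×10⁻⁶/K = 9.44×10⁻⁶/K.
Mismatch strain = Δα·ΔT = 9.44×10⁻⁶ × 149.0 = 1.41×10⁻³.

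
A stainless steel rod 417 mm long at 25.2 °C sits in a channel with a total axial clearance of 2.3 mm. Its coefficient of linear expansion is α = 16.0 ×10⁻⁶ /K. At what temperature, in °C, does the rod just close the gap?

370 °C

α·L₀·ΔT = 2.3 mm ⇒ ΔT = 2.3 / (16.0×10⁻⁶ × 417.0) = 344.7 K.
T = 25.2 + 344.7 = 369.9 °C.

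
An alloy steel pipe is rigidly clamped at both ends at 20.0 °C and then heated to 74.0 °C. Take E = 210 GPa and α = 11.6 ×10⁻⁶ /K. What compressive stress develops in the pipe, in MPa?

ΔT = 54.00 K. Constrained thermal stress σ = E·α·ΔT = 210.0×10³ MPa × 11.6×10⁻⁶ × 54.00 = 132 MPa (compressive).

132 MPa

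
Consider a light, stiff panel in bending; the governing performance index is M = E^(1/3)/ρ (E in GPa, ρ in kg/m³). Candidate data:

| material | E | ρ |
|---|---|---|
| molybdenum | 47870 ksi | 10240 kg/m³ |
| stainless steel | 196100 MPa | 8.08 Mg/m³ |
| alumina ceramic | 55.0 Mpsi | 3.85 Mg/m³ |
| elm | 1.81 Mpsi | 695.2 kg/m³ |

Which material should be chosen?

elm

Putting every candidate on a common basis:
  molybdenum: E = 330.1 GPa, ρ = 10240 kg/m³
  stainless steel: E = 196.1 GPa, ρ = 8080 kg/m³
  alumina ceramic: E = 379.2 GPa, ρ = 3850 kg/m³
  elm: E = 12.48 GPa, ρ = 695.2 kg/m³
  elm: M = 3.34×10⁻³
  alumina ceramic: M = 1.88×10⁻³
  stainless steel: M = 0.719×10⁻³
  molybdenum: M = 0.675×10⁻³
Highest index: elm.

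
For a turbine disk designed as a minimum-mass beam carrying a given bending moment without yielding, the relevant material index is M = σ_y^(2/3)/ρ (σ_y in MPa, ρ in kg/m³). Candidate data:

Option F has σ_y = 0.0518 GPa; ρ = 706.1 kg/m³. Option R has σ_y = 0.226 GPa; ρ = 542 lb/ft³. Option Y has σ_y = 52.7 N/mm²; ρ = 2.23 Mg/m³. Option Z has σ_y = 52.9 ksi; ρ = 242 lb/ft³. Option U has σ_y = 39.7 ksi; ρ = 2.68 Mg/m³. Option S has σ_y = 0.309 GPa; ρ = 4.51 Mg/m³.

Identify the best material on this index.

option F

Putting every candidate on a common basis:
  option F: σ_y = 51.80 MPa, ρ = 706.1 kg/m³
  option R: σ_y = 226.0 MPa, ρ = 8682 kg/m³
  option Y: σ_y = 52.70 MPa, ρ = 2230 kg/m³
  option Z: σ_y = 364.7 MPa, ρ = 3876 kg/m³
  option U: σ_y = 273.7 MPa, ρ = 2680 kg/m³
  option S: σ_y = 309.0 MPa, ρ = 4510 kg/m³
  option F: M = 19.7×10⁻³
  option U: M = 15.7×10⁻³
  option Z: M = 13.2×10⁻³
  option S: M = 10.1×10⁻³
  option Y: M = 6.30×10⁻³
  option R: M = 4.27×10⁻³
Option F ranks first.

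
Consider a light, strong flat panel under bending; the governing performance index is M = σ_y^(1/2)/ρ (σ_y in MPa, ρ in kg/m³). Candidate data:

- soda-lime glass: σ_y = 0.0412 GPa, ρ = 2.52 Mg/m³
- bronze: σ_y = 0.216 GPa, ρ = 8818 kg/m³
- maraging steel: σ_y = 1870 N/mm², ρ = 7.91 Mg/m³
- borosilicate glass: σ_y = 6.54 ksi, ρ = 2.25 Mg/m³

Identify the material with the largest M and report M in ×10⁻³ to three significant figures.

After converting to SI:
  soda-lime glass: σ_y = 41.20 MPa, ρ = 2520 kg/m³
  bronze: σ_y = 216.0 MPa, ρ = 8818 kg/m³
  maraging steel: σ_y = 1870 MPa, ρ = 7910 kg/m³
  borosilicate glass: σ_y = 45.09 MPa, ρ = 2250 kg/m³
  maraging steel: M = 5.47×10⁻³
  borosilicate glass: M = 2.98×10⁻³
  soda-lime glass: M = 2.55×10⁻³
  bronze: M = 1.67×10⁻³
The maximum is for maraging steel.

maraging steel, M = 5.47×10⁻³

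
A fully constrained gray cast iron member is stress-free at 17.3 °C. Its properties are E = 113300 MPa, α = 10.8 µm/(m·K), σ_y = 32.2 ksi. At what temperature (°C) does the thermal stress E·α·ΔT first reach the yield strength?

E = 113300 MPa = 113.3 GPa.
σ_y = 32.2 ksi = 222.0 MPa.
E·α·ΔT = 222.0 MPa ⇒ ΔT = 222.0 / (113.3×10³ × 10.8×10⁻⁶) = 181.4 K.
T = 17.3 + 181.4 = 198.7 °C.

199 °C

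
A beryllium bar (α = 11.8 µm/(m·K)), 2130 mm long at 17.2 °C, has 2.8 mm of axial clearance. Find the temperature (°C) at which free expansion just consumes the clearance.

129 °C

α·L₀·ΔT = 2.8 mm ⇒ ΔT = 2.8 / (11.8×10⁻⁶ × 2130.0) = 111.4 K.
T = 17.2 + 111.4 = 128.6 °C.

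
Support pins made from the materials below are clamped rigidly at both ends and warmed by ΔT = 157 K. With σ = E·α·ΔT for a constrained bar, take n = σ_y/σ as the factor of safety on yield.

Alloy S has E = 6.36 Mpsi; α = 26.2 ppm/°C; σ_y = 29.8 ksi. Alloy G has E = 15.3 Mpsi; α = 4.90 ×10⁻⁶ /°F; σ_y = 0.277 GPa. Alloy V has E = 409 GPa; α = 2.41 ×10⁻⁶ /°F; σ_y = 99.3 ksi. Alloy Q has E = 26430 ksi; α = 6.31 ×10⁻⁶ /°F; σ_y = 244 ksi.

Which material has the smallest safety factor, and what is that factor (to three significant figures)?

alloy S, n = 1.14

In consistent units (E in GPa, α in ×10⁻⁶/K, σ_y in MPa):
  alloy S: E = 43.85, α = 26.2, σ_y = 205.5 → σ = 180 MPa, n = 1.14
  alloy G: E = 105.5, α = 8.82, σ_y = 277.0 → σ = 146 MPa, n = 1.90
  alloy V: E = 409.0, α = 4.34, σ_y = 684.6 → σ = 279 MPa, n = 2.46
  alloy Q: E = 182.2, α = 11.4, σ_y = 1682 → σ = 325 MPa, n = 5.18
The minimum is alloy S at n = 1.14.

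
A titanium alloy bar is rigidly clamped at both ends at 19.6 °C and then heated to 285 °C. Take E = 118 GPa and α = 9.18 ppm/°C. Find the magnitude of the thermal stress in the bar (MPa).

287 MPa

ΔT = 265.4 K. Constrained thermal stress σ = E·α·ΔT = 118.0×10³ MPa × 9.18×10⁻⁶ × 265.4 = 287 MPa (compressive).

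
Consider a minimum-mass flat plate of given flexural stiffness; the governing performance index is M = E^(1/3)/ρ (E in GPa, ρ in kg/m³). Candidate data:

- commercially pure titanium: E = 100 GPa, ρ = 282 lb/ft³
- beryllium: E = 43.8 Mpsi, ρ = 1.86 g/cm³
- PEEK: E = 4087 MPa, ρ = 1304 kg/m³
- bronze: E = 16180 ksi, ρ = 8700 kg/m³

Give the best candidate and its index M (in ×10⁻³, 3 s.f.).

beryllium, M = 3.61×10⁻³

Putting every candidate on a common basis:
  commercially pure titanium: E = 100.0 GPa, ρ = 4517 kg/m³
  beryllium: E = 302.0 GPa, ρ = 1860 kg/m³
  PEEK: E = 4.087 GPa, ρ = 1304 kg/m³
  bronze: E = 111.6 GPa, ρ = 8700 kg/m³
  beryllium: M = 3.61×10⁻³
  PEEK: M = 1.23×10⁻³
  commercially pure titanium: M = 1.03×10⁻³
  bronze: M = 0.553×10⁻³
The maximum is for beryllium.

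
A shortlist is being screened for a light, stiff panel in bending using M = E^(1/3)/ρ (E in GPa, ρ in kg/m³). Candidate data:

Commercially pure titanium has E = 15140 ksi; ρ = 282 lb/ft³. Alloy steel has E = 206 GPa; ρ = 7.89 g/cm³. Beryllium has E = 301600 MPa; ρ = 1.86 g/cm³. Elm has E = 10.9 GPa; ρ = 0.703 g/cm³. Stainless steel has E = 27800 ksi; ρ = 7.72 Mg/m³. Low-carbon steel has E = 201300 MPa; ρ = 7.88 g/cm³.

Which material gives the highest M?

beryllium

Putting every candidate on a common basis:
  commercially pure titanium: E = 104.4 GPa, ρ = 4517 kg/m³
  alloy steel: E = 206.0 GPa, ρ = 7890 kg/m³
  beryllium: E = 301.6 GPa, ρ = 1860 kg/m³
  elm: E = 10.90 GPa, ρ = 703.0 kg/m³
  stainless steel: E = 191.7 GPa, ρ = 7720 kg/m³
  low-carbon steel: E = 201.3 GPa, ρ = 7880 kg/m³
  beryllium: M = 3.61×10⁻³
  elm: M = 3.15×10⁻³
  commercially pure titanium: M = 1.04×10⁻³
  alloy steel: M = 0.749×10⁻³
  stainless steel: M = 0.747×10⁻³
  low-carbon steel: M = 0.744×10⁻³
Beryllium ranks first.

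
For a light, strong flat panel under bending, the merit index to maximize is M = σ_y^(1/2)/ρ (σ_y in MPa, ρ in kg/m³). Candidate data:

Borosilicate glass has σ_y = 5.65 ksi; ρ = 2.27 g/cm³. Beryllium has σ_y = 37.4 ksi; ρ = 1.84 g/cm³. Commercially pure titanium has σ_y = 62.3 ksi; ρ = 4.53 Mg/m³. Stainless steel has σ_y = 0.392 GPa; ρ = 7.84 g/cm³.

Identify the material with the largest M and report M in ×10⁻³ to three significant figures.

In SI units:
  borosilicate glass: σ_y = 38.96 MPa, ρ = 2270 kg/m³
  beryllium: σ_y = 257.9 MPa, ρ = 1840 kg/m³
  commercially pure titanium: σ_y = 429.5 MPa, ρ = 4530 kg/m³
  stainless steel: σ_y = 392.0 MPa, ρ = 7840 kg/m³
  beryllium: M = 8.73×10⁻³
  commercially pure titanium: M = 4.58×10⁻³
  borosilicate glass: M = 2.75×10⁻³
  stainless steel: M = 2.53×10⁻³
Beryllium has the largest M.

beryllium, M = 8.73×10⁻³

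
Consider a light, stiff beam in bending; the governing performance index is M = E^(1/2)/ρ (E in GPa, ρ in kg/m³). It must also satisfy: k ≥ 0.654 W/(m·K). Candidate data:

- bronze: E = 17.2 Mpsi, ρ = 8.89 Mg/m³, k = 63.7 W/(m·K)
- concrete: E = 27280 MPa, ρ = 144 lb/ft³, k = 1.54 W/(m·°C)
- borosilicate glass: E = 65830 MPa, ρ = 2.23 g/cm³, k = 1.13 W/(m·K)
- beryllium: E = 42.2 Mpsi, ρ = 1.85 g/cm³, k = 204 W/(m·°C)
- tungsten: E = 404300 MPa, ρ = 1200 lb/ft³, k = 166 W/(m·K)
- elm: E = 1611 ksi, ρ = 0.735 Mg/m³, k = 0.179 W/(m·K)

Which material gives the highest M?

Screen on constraints: k ≥ 0.654 W/(m·K). Survivors: bronze, concrete, borosilicate glass, beryllium, tungsten.
Normalizing units and computing the index:
  bronze: E = 118.6 GPa, ρ = 8890 kg/m³
  concrete: E = 27.28 GPa, ρ = 2307 kg/m³
  borosilicate glass: E = 65.83 GPa, ρ = 2230 kg/m³
  beryllium: E = 291.0 GPa, ρ = 1850 kg/m³
  tungsten: E = 404.3 GPa, ρ = 19220 kg/m³
  beryllium: M = 9.22×10⁻³
  borosilicate glass: M = 3.64×10⁻³
  concrete: M = 2.26×10⁻³
  bronze: M = 1.22×10⁻³
  tungsten: M = 1.05×10⁻³
Beryllium ranks first.

beryllium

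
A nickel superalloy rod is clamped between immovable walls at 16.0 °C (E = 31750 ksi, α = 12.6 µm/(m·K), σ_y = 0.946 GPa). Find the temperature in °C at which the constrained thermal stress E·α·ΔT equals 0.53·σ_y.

E = 31750 ksi = 218.9 GPa.
σ_y = 0.946 GPa = 946.0 MPa.
E·α·ΔT = 501.4 MPa ⇒ ΔT = 501.4 / (218.9×10³ × 12.6×10⁻⁶) = 181.8 K.
T = 16.0 + 181.8 = 197.8 °C.

198 °C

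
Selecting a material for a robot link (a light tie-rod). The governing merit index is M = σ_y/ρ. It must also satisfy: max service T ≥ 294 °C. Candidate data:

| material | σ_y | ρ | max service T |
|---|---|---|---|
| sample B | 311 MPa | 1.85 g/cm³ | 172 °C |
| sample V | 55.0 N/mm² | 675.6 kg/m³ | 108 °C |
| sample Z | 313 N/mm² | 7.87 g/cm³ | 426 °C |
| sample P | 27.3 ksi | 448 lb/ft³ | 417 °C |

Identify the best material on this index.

sample Z

Screen on constraints: max service T ≥ 294 °C. Survivors: sample Z, sample P.
After converting to SI:
  sample Z: σ_y = 313.0 MPa, ρ = 7870 kg/m³
  sample P: σ_y = 188.2 MPa, ρ = 7176 kg/m³
  sample Z: M = 39.8 kN·m/kg
  sample P: M = 26.2 kN·m/kg
The maximum is for sample Z.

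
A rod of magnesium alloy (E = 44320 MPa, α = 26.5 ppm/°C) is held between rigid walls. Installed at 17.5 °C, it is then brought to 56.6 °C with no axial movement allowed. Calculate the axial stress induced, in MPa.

45.9 MPa

E = 44320 MPa = 44.32 GPa.
ΔT = 39.10 K. Constrained thermal stress σ = E·α·ΔT = 44.32×10³ MPa × 26.5×10⁻⁶ × 39.10 = 45.9 MPa (compressive).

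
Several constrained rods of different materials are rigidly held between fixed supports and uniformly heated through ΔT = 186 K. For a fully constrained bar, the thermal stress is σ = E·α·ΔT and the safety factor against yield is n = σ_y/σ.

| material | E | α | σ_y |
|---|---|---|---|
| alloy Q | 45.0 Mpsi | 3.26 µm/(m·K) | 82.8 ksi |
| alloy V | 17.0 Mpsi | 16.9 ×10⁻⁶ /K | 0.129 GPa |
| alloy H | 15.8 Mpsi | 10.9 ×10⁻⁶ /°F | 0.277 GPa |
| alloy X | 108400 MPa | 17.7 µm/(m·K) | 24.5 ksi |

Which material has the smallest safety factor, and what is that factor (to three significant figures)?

alloy V, n = 0.350

With everything in SI (GPa, ×10⁻⁶/K, MPa):
  alloy Q: E = 310.3, α = 3.26, σ_y = 570.9 → σ = 188 MPa, n = 3.03
  alloy V: E = 117.2, α = 16.9, σ_y = 129.0 → σ = 368 MPa, n = 0.350
  alloy H: E = 108.9, α = 19.6, σ_y = 277.0 → σ = 398 MPa, n = 0.697
  alloy X: E = 108.4, α = 17.7, σ_y = 168.9 → σ = 357 MPa, n = 0.473
Alloy V has the lowest safety factor, n = 0.350.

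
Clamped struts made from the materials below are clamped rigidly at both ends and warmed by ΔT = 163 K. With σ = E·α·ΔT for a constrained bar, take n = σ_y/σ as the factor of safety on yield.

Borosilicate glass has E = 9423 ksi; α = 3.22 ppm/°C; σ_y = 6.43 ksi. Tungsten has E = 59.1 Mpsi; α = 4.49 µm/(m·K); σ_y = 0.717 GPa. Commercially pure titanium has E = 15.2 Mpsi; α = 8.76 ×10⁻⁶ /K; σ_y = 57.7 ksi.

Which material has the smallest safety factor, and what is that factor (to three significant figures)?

borosilicate glass, n = 1.30

Per material, after unit conversion:
  borosilicate glass: E = 64.97, α = 3.22, σ_y = 44.33 → σ = 34.1 MPa, n = 1.30
  tungsten: E = 407.5, α = 4.49, σ_y = 717.0 → σ = 298 MPa, n = 2.40
  commercially pure titanium: E = 104.8, α = 8.76, σ_y = 397.8 → σ = 150 MPa, n = 2.66
Smallest n: borosilicate glass with n = 1.30.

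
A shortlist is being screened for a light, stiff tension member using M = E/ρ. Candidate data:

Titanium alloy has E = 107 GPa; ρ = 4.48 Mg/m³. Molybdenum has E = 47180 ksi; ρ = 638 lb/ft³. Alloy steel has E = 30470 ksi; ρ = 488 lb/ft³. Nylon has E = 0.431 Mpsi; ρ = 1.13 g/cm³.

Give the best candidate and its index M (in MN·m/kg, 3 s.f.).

Normalizing units and computing the index:
  titanium alloy: E = 107.0 GPa, ρ = 4480 kg/m³
  molybdenum: E = 325.3 GPa, ρ = 10220 kg/m³
  alloy steel: E = 210.1 GPa, ρ = 7817 kg/m³
  nylon: E = 2.972 GPa, ρ = 1130 kg/m³
  molybdenum: M = 31.8 MN·m/kg
  alloy steel: M = 26.9 MN·m/kg
  titanium alloy: M = 23.9 MN·m/kg
  nylon: M = 2.63 MN·m/kg
The maximum is for molybdenum.

molybdenum, M = 31.8 MN·m/kg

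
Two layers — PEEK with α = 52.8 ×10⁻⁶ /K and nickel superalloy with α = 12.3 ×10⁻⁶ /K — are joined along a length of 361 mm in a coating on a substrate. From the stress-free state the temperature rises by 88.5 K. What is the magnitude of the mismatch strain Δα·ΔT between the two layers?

3.58×10⁻³

Δα = |52.8 − 12.3|×10⁻⁶/K = 40.5×10⁻⁶/K.
Mismatch strain = Δα·ΔT = 40.5×10⁻⁶ × 88.5 = 3.58×10⁻³.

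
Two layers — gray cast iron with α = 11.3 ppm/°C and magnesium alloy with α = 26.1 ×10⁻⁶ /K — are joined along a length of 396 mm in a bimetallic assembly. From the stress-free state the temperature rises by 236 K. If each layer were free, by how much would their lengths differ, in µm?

1380 µm

Δα = |11.3 − 26.1|×10⁻⁶/K = 14.8×10⁻⁶/K.
ΔL_mismatch = Δα·L·ΔT = 14.8×10⁻⁶ × 396.0 mm × 236.0 K = 1380 µm.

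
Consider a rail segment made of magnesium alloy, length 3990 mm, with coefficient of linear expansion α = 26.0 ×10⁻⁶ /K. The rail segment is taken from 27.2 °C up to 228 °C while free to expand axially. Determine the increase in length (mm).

20.8 mm

ΔT = 228 − 27.2 = 200.8 K.
ΔL = α·L₀·ΔT = 26.0×10⁻⁶ × 3990 mm × 200.8 K = 20.8 mm.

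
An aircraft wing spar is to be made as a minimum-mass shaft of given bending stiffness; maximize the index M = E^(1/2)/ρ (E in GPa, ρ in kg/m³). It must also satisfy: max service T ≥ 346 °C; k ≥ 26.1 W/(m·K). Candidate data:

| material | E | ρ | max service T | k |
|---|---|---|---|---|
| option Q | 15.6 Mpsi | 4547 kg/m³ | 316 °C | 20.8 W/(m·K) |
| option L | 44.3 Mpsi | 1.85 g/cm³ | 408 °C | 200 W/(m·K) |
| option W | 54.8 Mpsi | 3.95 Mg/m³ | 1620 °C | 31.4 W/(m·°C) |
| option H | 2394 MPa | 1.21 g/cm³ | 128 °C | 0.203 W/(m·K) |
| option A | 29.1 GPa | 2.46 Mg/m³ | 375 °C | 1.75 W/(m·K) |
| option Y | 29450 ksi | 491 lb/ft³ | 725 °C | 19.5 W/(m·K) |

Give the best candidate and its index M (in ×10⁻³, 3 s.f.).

option L, M = 9.45×10⁻³

Screen on constraints: max service T ≥ 346 °C; k ≥ 26.1 W/(m·K). Survivors: option L, option W.
Normalizing units and computing the index:
  option L: E = 305.4 GPa, ρ = 1850 kg/m³
  option W: E = 377.8 GPa, ρ = 3950 kg/m³
  option L: M = 9.45×10⁻³
  option W: M = 4.92×10⁻³
Highest index: option L.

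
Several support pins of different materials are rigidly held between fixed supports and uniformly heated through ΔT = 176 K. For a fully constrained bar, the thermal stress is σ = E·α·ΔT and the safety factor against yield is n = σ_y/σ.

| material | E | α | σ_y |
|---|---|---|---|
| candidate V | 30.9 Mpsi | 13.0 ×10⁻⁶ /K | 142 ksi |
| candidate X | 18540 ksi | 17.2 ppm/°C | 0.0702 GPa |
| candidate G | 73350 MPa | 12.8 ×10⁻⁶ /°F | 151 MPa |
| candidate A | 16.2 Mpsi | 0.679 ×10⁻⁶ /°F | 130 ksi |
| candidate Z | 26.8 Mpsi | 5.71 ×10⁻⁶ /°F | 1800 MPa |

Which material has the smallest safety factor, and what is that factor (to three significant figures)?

candidate X, n = 0.181

With everything in SI (GPa, ×10⁻⁶/K, MPa):
  candidate V: E = 213.0, α = 13.0, σ_y = 979.1 → σ = 487 MPa, n = 2.01
  candidate X: E = 127.8, α = 17.2, σ_y = 70.20 → σ = 387 MPa, n = 0.181
  candidate G: E = 73.35, α = 23.0, σ_y = 151.0 → σ = 297 MPa, n = 0.508
  candidate A: E = 111.7, α = 1.22, σ_y = 896.3 → σ = 24.0 MPa, n = 37.3
  candidate Z: E = 184.8, α = 10.3, σ_y = 1800 → σ = 334 MPa, n = 5.39
The minimum is candidate X at n = 0.181.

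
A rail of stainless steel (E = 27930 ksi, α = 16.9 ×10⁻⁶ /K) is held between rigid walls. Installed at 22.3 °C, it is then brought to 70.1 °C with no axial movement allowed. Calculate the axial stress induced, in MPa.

E = 27930 ksi = 192.6 GPa.
ΔT = 47.80 K. Constrained thermal stress σ = E·α·ΔT = 192.6×10³ MPa × 16.9×10⁻⁶ × 47.80 = 156 MPa (compressive).

156 MPa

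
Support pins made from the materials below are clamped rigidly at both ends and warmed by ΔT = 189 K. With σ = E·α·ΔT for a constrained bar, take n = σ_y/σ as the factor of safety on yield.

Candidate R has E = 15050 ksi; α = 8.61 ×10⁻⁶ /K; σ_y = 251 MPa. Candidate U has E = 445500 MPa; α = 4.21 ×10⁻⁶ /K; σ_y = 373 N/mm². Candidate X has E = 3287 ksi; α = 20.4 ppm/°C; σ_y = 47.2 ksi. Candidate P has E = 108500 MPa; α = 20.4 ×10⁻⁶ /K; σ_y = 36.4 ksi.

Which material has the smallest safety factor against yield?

In consistent units (E in GPa, α in ×10⁻⁶/K, σ_y in MPa):
  candidate R: E = 103.8, α = 8.61, σ_y = 251.0 → σ = 169 MPa, n = 1.49
  candidate U: E = 445.5, α = 4.21, σ_y = 373.0 → σ = 354 MPa, n = 1.05
  candidate X: E = 22.66, α = 20.4, σ_y = 325.4 → σ = 87.4 MPa, n = 3.72
  candidate P: E = 108.5, α = 20.4, σ_y = 251.0 → σ = 418 MPa, n = 0.600
Candidate P has the lowest safety factor, n = 0.600.

candidate P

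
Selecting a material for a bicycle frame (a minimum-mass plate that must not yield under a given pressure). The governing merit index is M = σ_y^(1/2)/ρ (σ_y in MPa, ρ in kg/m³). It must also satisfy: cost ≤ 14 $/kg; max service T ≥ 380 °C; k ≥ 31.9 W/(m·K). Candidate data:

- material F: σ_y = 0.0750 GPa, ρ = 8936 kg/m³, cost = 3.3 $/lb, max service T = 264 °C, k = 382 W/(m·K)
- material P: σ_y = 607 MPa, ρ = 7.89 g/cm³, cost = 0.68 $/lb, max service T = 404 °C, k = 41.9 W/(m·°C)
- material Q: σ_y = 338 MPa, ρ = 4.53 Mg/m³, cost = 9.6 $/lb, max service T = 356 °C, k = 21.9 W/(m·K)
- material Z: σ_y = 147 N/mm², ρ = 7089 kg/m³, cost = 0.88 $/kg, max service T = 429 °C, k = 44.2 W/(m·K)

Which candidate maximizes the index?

Screen on constraints: cost ≤ 14 $/kg; max service T ≥ 380 °C; k ≥ 31.9 W/(m·K). Survivors: material P, material Z.
Normalizing units and computing the index:
  material P: σ_y = 607.0 MPa, ρ = 7890 kg/m³
  material Z: σ_y = 147.0 MPa, ρ = 7089 kg/m³
  material P: M = 3.12×10⁻³
  material Z: M = 1.71×10⁻³
The maximum is for material P.

material P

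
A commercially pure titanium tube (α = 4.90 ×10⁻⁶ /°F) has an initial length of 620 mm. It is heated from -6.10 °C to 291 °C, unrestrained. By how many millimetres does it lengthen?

Convert α: 4.90×10⁻⁶/°F × (9/5) = 8.82×10⁻⁶/K.
ΔT = 291 − (-6.10) = 297.1 K.
ΔL = α·L₀·ΔT = 8.82×10⁻⁶ × 620 mm × 297.1 K = 1.62 mm.

1.62 mm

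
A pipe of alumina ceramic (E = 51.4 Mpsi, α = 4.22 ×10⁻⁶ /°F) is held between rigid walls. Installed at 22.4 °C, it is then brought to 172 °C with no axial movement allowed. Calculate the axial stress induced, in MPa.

E = 51.4 Mpsi = 354.4 GPa.
α = 4.22×10⁻⁶/°F × 9/5 = 7.60×10⁻⁶/K.
ΔT = 149.6 K. Constrained thermal stress σ = E·α·ΔT = 354.4×10³ MPa × 7.60×10⁻⁶ × 149.6 = 403 MPa (compressive).

403 MPa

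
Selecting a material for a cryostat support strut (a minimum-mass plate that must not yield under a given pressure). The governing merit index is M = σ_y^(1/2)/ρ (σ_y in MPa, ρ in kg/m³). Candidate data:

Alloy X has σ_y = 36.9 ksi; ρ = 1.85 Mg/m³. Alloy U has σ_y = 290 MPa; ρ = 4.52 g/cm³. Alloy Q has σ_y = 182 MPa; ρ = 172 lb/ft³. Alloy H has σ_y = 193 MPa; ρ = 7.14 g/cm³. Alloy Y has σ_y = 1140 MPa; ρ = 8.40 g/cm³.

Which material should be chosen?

Putting every candidate on a common basis:
  alloy X: σ_y = 254.4 MPa, ρ = 1850 kg/m³
  alloy U: σ_y = 290.0 MPa, ρ = 4520 kg/m³
  alloy Q: σ_y = 182.0 MPa, ρ = 2755 kg/m³
  alloy H: σ_y = 193.0 MPa, ρ = 7140 kg/m³
  alloy Y: σ_y = 1140 MPa, ρ = 8400 kg/m³
  alloy X: M = 8.62×10⁻³
  alloy Q: M = 4.90×10⁻³
  alloy Y: M = 4.02×10⁻³
  alloy U: M = 3.77×10⁻³
  alloy H: M = 1.95×10⁻³
Alloy X ranks first.

alloy X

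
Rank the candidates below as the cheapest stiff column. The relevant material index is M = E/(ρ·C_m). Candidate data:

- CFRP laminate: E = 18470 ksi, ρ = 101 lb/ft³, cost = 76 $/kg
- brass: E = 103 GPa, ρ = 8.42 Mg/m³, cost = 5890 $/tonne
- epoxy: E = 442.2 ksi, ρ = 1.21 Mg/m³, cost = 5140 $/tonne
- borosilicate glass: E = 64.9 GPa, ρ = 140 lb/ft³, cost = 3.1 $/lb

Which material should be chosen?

Convert each candidate to consistent units, then evaluate M:
  CFRP laminate: E = 127.3 GPa, ρ = 1618 kg/m³, cost = 76.00 $/kg
  brass: E = 103.0 GPa, ρ = 8420 kg/m³, cost = 5.890 $/kg
  epoxy: E = 3.049 GPa, ρ = 1210 kg/m³, cost = 5.140 $/kg
  borosilicate glass: E = 64.90 GPa, ρ = 2243 kg/m³, cost = 6.834 $/kg
  borosilicate glass: M = 4.23 MN·m per $
  brass: M = 2.08 MN·m per $
  CFRP laminate: M = 1.04 MN·m per $
  epoxy: M = 0.490 MN·m per $
Highest index: borosilicate glass.

borosilicate glass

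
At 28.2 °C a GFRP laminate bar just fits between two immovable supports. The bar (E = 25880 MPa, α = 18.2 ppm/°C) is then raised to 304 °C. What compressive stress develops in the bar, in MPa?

E = 25880 MPa = 25.88 GPa.
ΔT = 275.8 K. Constrained thermal stress σ = E·α·ΔT = 25.88×10³ MPa × 18.2×10⁻⁶ × 275.8 = 130 MPa (compressive).

130 MPa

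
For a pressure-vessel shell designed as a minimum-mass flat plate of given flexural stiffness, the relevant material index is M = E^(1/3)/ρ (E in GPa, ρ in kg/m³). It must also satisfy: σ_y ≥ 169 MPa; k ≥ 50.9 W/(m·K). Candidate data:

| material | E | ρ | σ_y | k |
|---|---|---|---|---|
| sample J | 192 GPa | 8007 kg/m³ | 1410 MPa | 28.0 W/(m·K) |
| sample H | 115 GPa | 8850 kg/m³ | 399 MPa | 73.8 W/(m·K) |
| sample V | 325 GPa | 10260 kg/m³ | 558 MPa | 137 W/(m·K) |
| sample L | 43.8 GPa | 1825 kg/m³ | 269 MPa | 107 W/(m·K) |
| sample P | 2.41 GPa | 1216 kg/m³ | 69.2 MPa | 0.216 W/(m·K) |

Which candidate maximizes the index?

Screen on constraints: σ_y ≥ 169 MPa; k ≥ 50.9 W/(m·K). Survivors: sample H, sample V, sample L.
Per-candidate index values:
  sample L: M = 1.93×10⁻³
  sample V: M = 0.670×10⁻³
  sample H: M = 0.549×10⁻³
Sample L ranks first.

sample L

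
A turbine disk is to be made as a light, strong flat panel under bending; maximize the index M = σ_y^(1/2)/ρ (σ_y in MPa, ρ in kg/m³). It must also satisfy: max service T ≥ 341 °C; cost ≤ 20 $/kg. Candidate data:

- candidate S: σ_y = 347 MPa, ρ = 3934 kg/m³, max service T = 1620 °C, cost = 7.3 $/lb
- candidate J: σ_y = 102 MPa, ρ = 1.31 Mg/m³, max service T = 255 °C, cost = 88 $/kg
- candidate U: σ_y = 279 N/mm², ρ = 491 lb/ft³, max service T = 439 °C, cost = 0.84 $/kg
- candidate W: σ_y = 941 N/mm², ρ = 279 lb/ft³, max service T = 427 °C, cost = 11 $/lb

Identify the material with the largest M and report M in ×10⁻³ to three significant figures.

candidate S, M = 4.74×10⁻³

Screen on constraints: max service T ≥ 341 °C; cost ≤ 20 $/kg. Survivors: candidate S, candidate U.
In SI units:
  candidate S: σ_y = 347.0 MPa, ρ = 3934 kg/m³
  candidate U: σ_y = 279.0 MPa, ρ = 7865 kg/m³
  candidate S: M = 4.74×10⁻³
  candidate U: M = 2.12×10⁻³
Candidate S has the largest M.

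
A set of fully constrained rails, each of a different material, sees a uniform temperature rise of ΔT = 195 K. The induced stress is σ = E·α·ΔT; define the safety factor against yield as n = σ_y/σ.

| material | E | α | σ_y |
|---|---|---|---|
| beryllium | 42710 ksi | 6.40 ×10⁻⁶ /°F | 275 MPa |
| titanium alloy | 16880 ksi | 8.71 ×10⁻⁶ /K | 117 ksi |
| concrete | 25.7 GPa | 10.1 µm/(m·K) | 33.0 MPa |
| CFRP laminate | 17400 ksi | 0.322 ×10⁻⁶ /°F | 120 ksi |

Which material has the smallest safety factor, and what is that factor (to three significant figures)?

In consistent units (E in GPa, α in ×10⁻⁶/K, σ_y in MPa):
  beryllium: E = 294.5, α = 11.5, σ_y = 275.0 → σ = 662 MPa, n = 0.416
  titanium alloy: E = 116.4, α = 8.71, σ_y = 806.7 → σ = 198 MPa, n = 4.08
  concrete: E = 25.70, α = 10.1, σ_y = 33.00 → σ = 50.6 MPa, n = 0.652
  CFRP laminate: E = 120.0, α = 0.580, σ_y = 827.4 → σ = 13.6 MPa, n = 61.0
The minimum is beryllium at n = 0.416.

beryllium, n = 0.416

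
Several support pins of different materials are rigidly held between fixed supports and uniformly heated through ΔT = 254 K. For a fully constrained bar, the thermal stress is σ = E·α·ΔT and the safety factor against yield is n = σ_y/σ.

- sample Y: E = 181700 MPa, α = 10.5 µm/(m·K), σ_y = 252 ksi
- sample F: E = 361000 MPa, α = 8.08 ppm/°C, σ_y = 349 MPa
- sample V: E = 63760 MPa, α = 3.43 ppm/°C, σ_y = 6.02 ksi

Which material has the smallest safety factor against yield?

Per material, after unit conversion:
  sample Y: E = 181.7, α = 10.5, σ_y = 1737 → σ = 485 MPa, n = 3.59
  sample F: E = 361.0, α = 8.08, σ_y = 349.0 → σ = 741 MPa, n = 0.471
  sample V: E = 63.76, α = 3.43, σ_y = 41.51 → σ = 55.5 MPa, n = 0.747
The minimum is sample F at n = 0.471.

sample F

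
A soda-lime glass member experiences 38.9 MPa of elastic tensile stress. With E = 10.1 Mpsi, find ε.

E = 10.1 Mpsi = 69.64 GPa = 69640 MPa.
ε = σ/E = 38.9 / 69640 = 5.59×10⁻⁴.

5.59×10⁻⁴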